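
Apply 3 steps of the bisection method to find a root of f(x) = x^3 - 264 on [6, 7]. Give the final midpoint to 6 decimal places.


f(x) = x^3 - 264
f(6) = -48 < 0
f(7) = 79 > 0

Step 1: midpoint = (6.000000 + 7.000000)/2 = 6.500000
  f(6.500000) = 10.625000
  f(mid) > 0, so root is in [6.000000, 6.500000]

Step 2: midpoint = (6.000000 + 6.500000)/2 = 6.250000
  f(6.250000) = -19.859375
  f(mid) < 0, so root is in [6.250000, 6.500000]

Step 3: midpoint = (6.250000 + 6.500000)/2 = 6.375000
  f(6.375000) = -4.916016
  f(mid) < 0, so root is in [6.375000, 6.500000]

midpoint = 6.375000


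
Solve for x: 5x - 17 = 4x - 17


Starting with: 5x - 17 = 4x - 17
Move all x terms to left: (5 - 4)x = -17 + 17
Simplify: x = 0
Divide both sides by 1: x = 0

x = 0


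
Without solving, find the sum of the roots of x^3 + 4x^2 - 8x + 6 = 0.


By Vieta's formulas for x^3 + bx^2 + cx + d = 0:
  r1 + r2 + r3 = -b/a = -4
  r1*r2 + r1*r3 + r2*r3 = c/a = -8
  r1*r2*r3 = -d/a = -6


Sum = -4


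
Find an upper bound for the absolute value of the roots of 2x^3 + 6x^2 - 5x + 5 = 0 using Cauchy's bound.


Cauchy's bound: all roots r satisfy |r| <= 1 + max(|a_i/a_n|) for i = 0,...,n-1
where a_n is the leading coefficient.

Coefficients: [2, 6, -5, 5]
Leading coefficient a_n = 2
Ratios |a_i/a_n|: 3, 5/2, 5/2
Maximum ratio: 3
Cauchy's bound: |r| <= 1 + 3 = 4

Upper bound = 4


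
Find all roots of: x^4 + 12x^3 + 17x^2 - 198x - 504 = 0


Let p(x) = x^4 + 12x^3 + 17x^2 - 198x - 504. By the rational root theorem (leading coefficient 1), any rational root is an integer divisor of 504: try ±1, ±2, ... in turn.
Test x = 1: value = -672 ≠ 0.
Test x = -1: value = -300 ≠ 0.
Test x = 2: value = -720 ≠ 0.
Test x = -2: value = -120 ≠ 0.
Test x = 3: value = -540 ≠ 0.
Test x = -3: value = 0 ✓, so (x + 3) is a factor.
Synthetic division by (x + 3): bring down 1; 1(-3) + 12 = 9; 9(-3) + 17 = -10; (-10)(-3) - 198 = -168; (-168)(-3) - 504 = 0 → quotient x^3 + 9x^2 - 10x - 168, remainder 0.
Continue with the quotient x^3 + 9x^2 - 10x - 168 (candidates must divide 168; re-test x = -3 first in case it repeats).
Test x = -3: value = -84 ≠ 0.
Test x = 4: value = 0 ✓, so (x - 4) is a factor.
Synthetic division by (x - 4): bring down 1; 1(4) + 9 = 13; 13(4) - 10 = 42; 42(4) - 168 = 0 → quotient x^2 + 13x + 42, remainder 0.
Solve the quadratic x^2 + 13x + 42 = 0: discriminant = 13^2 - 4(1)(42) = 169 - 168 = 1.
sqrt(1) = 1, so x = (-13 ± 1)/2: x = -6 or x = -7.
Collecting all roots found:

x = -7, x = -6, x = -3, x = 4


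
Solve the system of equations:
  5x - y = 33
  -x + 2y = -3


Using Cramer's rule:
Determinant D = (5)(2) - (-1)(-1) = 10 - 1 = 9
Dx = (33)(2) - (-3)(-1) = 66 - 3 = 63
Dy = (5)(-3) - (-1)(33) = -15 + 33 = 18
x = Dx/D = 63/9 = 7
y = Dy/D = 18/9 = 2

x = 7, y = 2


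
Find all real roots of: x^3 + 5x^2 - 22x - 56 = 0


Let p(x) = x^3 + 5x^2 - 22x - 56. By the rational root theorem (leading coefficient 1), any rational root is an integer divisor of 56: try ±1, ±2, ... in turn.
Test x = 1: value = -72 ≠ 0.
Test x = -1: value = -30 ≠ 0.
Test x = 2: value = -72 ≠ 0.
Test x = -2: value = 0 ✓, so (x + 2) is a factor.
Synthetic division by (x + 2): bring down 1; 1(-2) + 5 = 3; 3(-2) - 22 = -28; (-28)(-2) - 56 = 0 → quotient x^2 + 3x - 28, remainder 0.
Solve the quadratic x^2 + 3x - 28 = 0: discriminant = 3^2 - 4(1)(-28) = 9 + 112 = 121.
sqrt(121) = 11, so x = (-3 ± 11)/2: x = 4 or x = -7.

x = -7, x = -2, x = 4


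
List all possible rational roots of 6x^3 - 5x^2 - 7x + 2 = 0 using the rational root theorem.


Rational root theorem: possible roots are ±p/q where:
  p divides the constant term (2): p ∈ {1, 2}
  q divides the leading coefficient (6): q ∈ {1, 2, 3, 6}

All possible rational roots: -2, -1, -2/3, -1/2, -1/3, -1/6, 1/6, 1/3, 1/2, 2/3, 1, 2

-2, -1, -2/3, -1/2, -1/3, -1/6, 1/6, 1/3, 1/2, 2/3, 1, 2


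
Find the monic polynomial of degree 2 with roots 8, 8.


A monic polynomial with roots 8, 8 is:
p(x) = (x - 8)(x - 8)
After multiplying by (x - 8): x - 8
After multiplying by (x - 8): x^2 - 16x + 64

x^2 - 16x + 64


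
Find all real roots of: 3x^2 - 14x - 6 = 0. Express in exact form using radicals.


Using the quadratic formula: x = (-b ± sqrt(b^2 - 4ac)) / (2a)
Here a = 3, b = -14, c = -6
Discriminant = b^2 - 4ac = (-14)^2 - 4(3)(-6) = 196 + 72 = 268
Since discriminant = 268 > 0, there are two real roots.
x = (14 ± 2*sqrt(67)) / 6
Simplifying: x = (7 ± sqrt(67)) / 3
Numerically: x ≈ 5.0618 or x ≈ -0.3951

x = (7 + sqrt(67)) / 3 or x = (7 - sqrt(67)) / 3


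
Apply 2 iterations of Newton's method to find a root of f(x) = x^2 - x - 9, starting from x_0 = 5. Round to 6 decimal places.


Newton's method: x_(n+1) = x_n - f(x_n)/f'(x_n)
f(x) = x^2 - x - 9
f'(x) = 2x - 1

Iteration 1:
  f(5.000000) = 11.000000
  f'(5.000000) = 9.000000
  x_1 = 5.000000 - (11.000000)/(9.000000) = 3.777778

Iteration 2:
  f(3.777778) = 1.493827
  f'(3.777778) = 6.555556
  x_2 = 3.777778 - (1.493827)/(6.555556) = 3.549906

x_2 = 3.549906


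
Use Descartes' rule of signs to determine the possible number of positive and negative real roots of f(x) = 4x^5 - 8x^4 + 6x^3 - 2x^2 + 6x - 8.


Descartes' rule of signs:

For positive roots, count sign changes in f(x) = 4x^5 - 8x^4 + 6x^3 - 2x^2 + 6x - 8:
Signs of coefficients: +, -, +, -, +, -
Number of sign changes: 5
Possible positive real roots: 5, 3, 1

For negative roots, examine f(-x) = -4x^5 - 8x^4 - 6x^3 - 2x^2 - 6x - 8:
Signs of coefficients: -, -, -, -, -, -
Number of sign changes: 0
Possible negative real roots: 0

Positive roots: 5 or 3 or 1; Negative roots: 0


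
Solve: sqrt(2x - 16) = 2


Square both sides: 2x - 16 = 2^2 = 4
2x = 4 + 16 = 20
x = 10
Check: sqrt(2*10 - 16) = sqrt(4) = 2 ✓

x = 10


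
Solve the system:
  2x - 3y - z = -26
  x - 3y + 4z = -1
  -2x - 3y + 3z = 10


Using Cramer's rule. Expand each determinant along the first row.
D  = 2*[(-3)*3 - 4*(-3)] - (-3)*[1*3 - 4*(-2)] + (-1)*[1*(-3) - (-3)*(-2)]
  = 2*(3) - (-3)*(11) + (-1)*(-9) = 48
Dx = (-26)*[(-3)*3 - 4*(-3)] - (-3)*[(-1)*3 - 4*10] + (-1)*[(-1)*(-3) - (-3)*10]
  = (-26)*(3) - (-3)*(-43) + (-1)*(33) = -240
Dy = 2*[(-1)*3 - 4*10] - (-26)*[1*3 - 4*(-2)] + (-1)*[1*10 - (-1)*(-2)]
  = 2*(-43) - (-26)*(11) + (-1)*(8) = 192
Dz = 2*[(-3)*10 - (-1)*(-3)] - (-3)*[1*10 - (-1)*(-2)] + (-26)*[1*(-3) - (-3)*(-2)]
  = 2*(-33) - (-3)*(8) + (-26)*(-9) = 192
x = Dx/D = -240/48 = -5, y = Dy/D = 192/48 = 4, z = Dz/D = 192/48 = 4
Check eq1: (2)(-5) + (-3)(4) + (-1)(4) = -26 = -26 ✓
Check eq2: (1)(-5) + (-3)(4) + (4)(4) = -1 = -1 ✓
Check eq3: (-2)(-5) + (-3)(4) + (3)(4) = 10 = 10 ✓

x = -5, y = 4, z = 4


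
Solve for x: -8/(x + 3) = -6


Multiply both sides by (x + 3): -8 = -6(x + 3)
Distribute: -8 = -6x - 18
-6x = -8 + 18 = 10
x = -5/3

x = -5/3


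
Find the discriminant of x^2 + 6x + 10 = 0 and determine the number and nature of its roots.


For ax^2 + bx + c = 0, discriminant D = b^2 - 4ac
Here a = 1, b = 6, c = 10
D = (6)^2 - 4(1)(10) = 36 - 40 = -4

D = -4 < 0
The equation has no real roots (2 complex conjugate roots).

Discriminant = -4, no real roots (2 complex conjugate roots)


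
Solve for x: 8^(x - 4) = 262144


Express both sides with the same base.
262144 = 8^6
Since the bases match, equate exponents: x - 4 = 6
So x = 6 - (-4) = 10

x = 10


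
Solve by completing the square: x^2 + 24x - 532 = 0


Start: x^2 + 24x - 532 = 0
Move constant: x^2 + 24x = 532
Half of 24 is 12, squared is 144
Add 144 to both sides: x^2 + 24x + 144 = 676
(x + 12)^2 = 676
x + 12 = ±26
x = -12 + 26 = 14 or x = -12 - 26 = -38

x = -38, x = 14


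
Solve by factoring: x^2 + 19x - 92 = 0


We need two numbers that multiply to -92 and add to 19.
Those numbers are 23 and -4 (since 23 * (-4) = -92 and 23 + (-4) = 19).
So x^2 + 19x - 92 = (x + 23)(x - 4) = 0
Setting each factor to zero: x = -23 or x = 4

x = -23, x = 4


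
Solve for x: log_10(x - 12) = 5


Convert to exponential form: x - 12 = 10^5 = 100000
x = 100000 + 12 = 100012
Check: log_10(100012 - 12) = log_10(100000) = log_10(100000) = 5 ✓

x = 100012


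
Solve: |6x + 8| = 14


An absolute value equation |expr| = 14 gives two cases:
Case 1: 6x + 8 = 14
  6x = 6, so x = 1
Case 2: 6x + 8 = -14
  6x = -22, so x = -11/3

x = -11/3, x = 1


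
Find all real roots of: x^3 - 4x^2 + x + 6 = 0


Let p(x) = x^3 - 4x^2 + x + 6. By the rational root theorem (leading coefficient 1), any rational root is an integer divisor of 6: try ±1, ±2, ... in turn.
Test x = 1: value = 4 ≠ 0.
Test x = -1: value = 0 ✓, so (x + 1) is a factor.
Synthetic division by (x + 1): bring down 1; 1(-1) - 4 = -5; (-5)(-1) + 1 = 6; 6(-1) + 6 = 0 → quotient x^2 - 5x + 6, remainder 0.
Solve the quadratic x^2 - 5x + 6 = 0: discriminant = (-5)^2 - 4(1)(6) = 25 - 24 = 1.
sqrt(1) = 1, so x = (5 ± 1)/2: x = 3 or x = 2.

x = -1, x = 2, x = 3


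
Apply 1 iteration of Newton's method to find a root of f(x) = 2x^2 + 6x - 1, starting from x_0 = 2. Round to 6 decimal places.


Newton's method: x_(n+1) = x_n - f(x_n)/f'(x_n)
f(x) = 2x^2 + 6x - 1
f'(x) = 4x + 6

Iteration 1:
  f(2.000000) = 19.000000
  f'(2.000000) = 14.000000
  x_1 = 2.000000 - (19.000000)/(14.000000) = 0.642857

x_1 = 0.642857


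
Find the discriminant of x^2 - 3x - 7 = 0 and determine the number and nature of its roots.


For ax^2 + bx + c = 0, discriminant D = b^2 - 4ac
Here a = 1, b = -3, c = -7
D = (-3)^2 - 4(1)(-7) = 9 + 28 = 37

D = 37 > 0 but not a perfect square
The equation has 2 distinct real irrational roots.

Discriminant = 37, 2 distinct real irrational roots


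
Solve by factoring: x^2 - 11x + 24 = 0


We need two numbers that multiply to 24 and add to -11.
Those numbers are -3 and -8 (since (-3) * (-8) = 24 and (-3) + (-8) = -11).
So x^2 - 11x + 24 = (x - 3)(x - 8) = 0
Setting each factor to zero: x = 3 or x = 8

x = 3, x = 8


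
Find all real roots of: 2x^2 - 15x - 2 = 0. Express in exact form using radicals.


Using the quadratic formula: x = (-b ± sqrt(b^2 - 4ac)) / (2a)
Here a = 2, b = -15, c = -2
Discriminant = b^2 - 4ac = (-15)^2 - 4(2)(-2) = 225 + 16 = 241
Since discriminant = 241 > 0, there are two real roots.
x = (15 ± sqrt(241)) / 4
Numerically: x ≈ 7.6310 or x ≈ -0.1310

x = (15 + sqrt(241)) / 4 or x = (15 - sqrt(241)) / 4


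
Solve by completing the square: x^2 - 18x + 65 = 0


Start: x^2 - 18x + 65 = 0
Move constant: x^2 - 18x = -65
Half of -18 is -9, squared is 81
Add 81 to both sides: x^2 - 18x + 81 = 16
(x - 9)^2 = 16
x - 9 = ±4
x = 9 + 4 = 13 or x = 9 - 4 = 5

x = 5, x = 13


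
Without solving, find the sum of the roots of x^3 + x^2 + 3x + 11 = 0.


By Vieta's formulas for x^3 + bx^2 + cx + d = 0:
  r1 + r2 + r3 = -b/a = -1
  r1*r2 + r1*r3 + r2*r3 = c/a = 3
  r1*r2*r3 = -d/a = -11


Sum = -1


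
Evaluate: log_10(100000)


We need the exponent such that 10^? = 100000
10^5 = 100000
Therefore log_10(100000) = 5

5


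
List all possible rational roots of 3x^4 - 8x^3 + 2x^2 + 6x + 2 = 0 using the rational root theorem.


Rational root theorem: possible roots are ±p/q where:
  p divides the constant term (2): p ∈ {1, 2}
  q divides the leading coefficient (3): q ∈ {1, 3}

All possible rational roots: -2, -1, -2/3, -1/3, 1/3, 2/3, 1, 2

-2, -1, -2/3, -1/3, 1/3, 2/3, 1, 2


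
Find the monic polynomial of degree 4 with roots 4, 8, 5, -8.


A monic polynomial with roots 4, 8, 5, -8 is:
p(x) = (x - 4)(x - 8)(x - 5)(x + 8)
After multiplying by (x - 4): x - 4
After multiplying by (x - 8): x^2 - 12x + 32
After multiplying by (x - 5): x^3 - 17x^2 + 92x - 160
After multiplying by (x + 8): x^4 - 9x^3 - 44x^2 + 576x - 1280

x^4 - 9x^3 - 44x^2 + 576x - 1280


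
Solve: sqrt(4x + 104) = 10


Square both sides: 4x + 104 = 10^2 = 100
4x = 100 - 104 = -4
x = -1
Check: sqrt(4*(-1) + 104) = sqrt(100) = 10 ✓

x = -1


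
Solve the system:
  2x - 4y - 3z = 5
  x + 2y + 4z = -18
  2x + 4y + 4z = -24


Using Cramer's rule. Expand each determinant along the first row.
D  = 2*[2*4 - 4*4] - (-4)*[1*4 - 4*2] + (-3)*[1*4 - 2*2]
  = 2*(-8) - (-4)*(-4) + (-3)*(0) = -32
Dx = 5*[2*4 - 4*4] - (-4)*[(-18)*4 - 4*(-24)] + (-3)*[(-18)*4 - 2*(-24)]
  = 5*(-8) - (-4)*(24) + (-3)*(-24) = 128
Dy = 2*[(-18)*4 - 4*(-24)] - 5*[1*4 - 4*2] + (-3)*[1*(-24) - (-18)*2]
  = 2*(24) - 5*(-4) + (-3)*(12) = 32
Dz = 2*[2*(-24) - (-18)*4] - (-4)*[1*(-24) - (-18)*2] + 5*[1*4 - 2*2]
  = 2*(24) - (-4)*(12) + 5*(0) = 96
x = Dx/D = 128/-32 = -4, y = Dy/D = 32/-32 = -1, z = Dz/D = 96/-32 = -3
Check eq1: (2)(-4) + (-4)(-1) + (-3)(-3) = 5 = 5 ✓
Check eq2: (1)(-4) + (2)(-1) + (4)(-3) = -18 = -18 ✓
Check eq3: (2)(-4) + (4)(-1) + (4)(-3) = -24 = -24 ✓

x = -4, y = -1, z = -3


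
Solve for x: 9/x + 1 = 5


Subtract 1 from both sides: 9/x = 4
Multiply both sides by x: 9 = 4 * x
Divide by 4: x = 9/4

x = 9/4


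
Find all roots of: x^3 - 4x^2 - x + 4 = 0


Let p(x) = x^3 - 4x^2 - x + 4. By the rational root theorem (leading coefficient 1), any rational root is an integer divisor of 4: try ±1, ±2, ... in turn.
Test x = 1: value = 0 ✓, so (x - 1) is a factor.
Synthetic division by (x - 1): bring down 1; 1(1) - 4 = -3; (-3)(1) - 1 = -4; (-4)(1) + 4 = 0 → quotient x^2 - 3x - 4, remainder 0.
Solve the quadratic x^2 - 3x - 4 = 0: discriminant = (-3)^2 - 4(1)(-4) = 9 + 16 = 25.
sqrt(25) = 5, so x = (3 ± 5)/2: x = 4 or x = -1.
Collecting all roots found:

x = -1, x = 1, x = 4


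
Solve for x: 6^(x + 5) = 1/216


Express both sides with the same base.
1/216 = 6^(-3)
Since the bases match, equate exponents: x + 5 = -3
So x = -3 - (5) = -8

x = -8


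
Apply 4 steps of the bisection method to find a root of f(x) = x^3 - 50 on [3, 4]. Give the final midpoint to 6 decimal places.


f(x) = x^3 - 50
f(3) = -23 < 0
f(4) = 14 > 0

Step 1: midpoint = (3.000000 + 4.000000)/2 = 3.500000
  f(3.500000) = -7.125000
  f(mid) < 0, so root is in [3.500000, 4.000000]

Step 2: midpoint = (3.500000 + 4.000000)/2 = 3.750000
  f(3.750000) = 2.734375
  f(mid) > 0, so root is in [3.500000, 3.750000]

Step 3: midpoint = (3.500000 + 3.750000)/2 = 3.625000
  f(3.625000) = -2.365234
  f(mid) < 0, so root is in [3.625000, 3.750000]

Step 4: midpoint = (3.625000 + 3.750000)/2 = 3.687500
  f(3.687500) = 0.141357
  f(mid) > 0, so root is in [3.625000, 3.687500]

midpoint = 3.687500


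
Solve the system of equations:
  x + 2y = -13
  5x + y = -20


Using Cramer's rule:
Determinant D = (1)(1) - (5)(2) = 1 - 10 = -9
Dx = (-13)(1) - (-20)(2) = -13 + 40 = 27
Dy = (1)(-20) - (5)(-13) = -20 + 65 = 45
x = Dx/D = 27/-9 = -3
y = Dy/D = 45/-9 = -5

x = -3, y = -5


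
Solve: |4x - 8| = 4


An absolute value equation |expr| = 4 gives two cases:
Case 1: 4x - 8 = 4
  4x = 12, so x = 3
Case 2: 4x - 8 = -4
  4x = 4, so x = 1

x = 1, x = 3


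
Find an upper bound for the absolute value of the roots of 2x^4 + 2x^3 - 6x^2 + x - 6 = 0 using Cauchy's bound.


Cauchy's bound: all roots r satisfy |r| <= 1 + max(|a_i/a_n|) for i = 0,...,n-1
where a_n is the leading coefficient.

Coefficients: [2, 2, -6, 1, -6]
Leading coefficient a_n = 2
Ratios |a_i/a_n|: 1, 3, 1/2, 3
Maximum ratio: 3
Cauchy's bound: |r| <= 1 + 3 = 4

Upper bound = 4


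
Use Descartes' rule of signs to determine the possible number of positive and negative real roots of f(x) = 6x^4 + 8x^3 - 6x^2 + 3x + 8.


Descartes' rule of signs:

For positive roots, count sign changes in f(x) = 6x^4 + 8x^3 - 6x^2 + 3x + 8:
Signs of coefficients: +, +, -, +, +
Number of sign changes: 2
Possible positive real roots: 2, 0

For negative roots, examine f(-x) = 6x^4 - 8x^3 - 6x^2 - 3x + 8:
Signs of coefficients: +, -, -, -, +
Number of sign changes: 2
Possible negative real roots: 2, 0

Positive roots: 2 or 0; Negative roots: 2 or 0


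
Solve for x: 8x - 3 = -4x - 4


Starting with: 8x - 3 = -4x - 4
Move all x terms to left: (8 + 4)x = -4 + 3
Simplify: 12x = -1
Divide both sides by 12: x = -1/12

x = -1/12


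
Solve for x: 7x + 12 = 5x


Starting with: 7x + 12 = 5x
Move all x terms to left: (7 - 5)x = 0 - 12
Simplify: 2x = -12
Divide both sides by 2: x = -6

x = -6


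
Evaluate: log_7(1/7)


We need the exponent such that 7^? = 1/7
7^(-1) = 1/7^1 = 1/7
Therefore log_7(1/7) = -1

-1


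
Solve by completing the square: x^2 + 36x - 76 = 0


Start: x^2 + 36x - 76 = 0
Move constant: x^2 + 36x = 76
Half of 36 is 18, squared is 324
Add 324 to both sides: x^2 + 36x + 324 = 400
(x + 18)^2 = 400
x + 18 = ±20
x = -18 + 20 = 2 or x = -18 - 20 = -38

x = -38, x = 2


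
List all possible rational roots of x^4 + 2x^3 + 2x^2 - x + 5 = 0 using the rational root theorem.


Rational root theorem: possible roots are ±p/q where:
  p divides the constant term (5): p ∈ {1, 5}
  q divides the leading coefficient (1): q ∈ {1}

All possible rational roots: -5, -1, 1, 5

-5, -1, 1, 5


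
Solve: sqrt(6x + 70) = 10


Square both sides: 6x + 70 = 10^2 = 100
6x = 100 - 70 = 30
x = 5
Check: sqrt(6*5 + 70) = sqrt(100) = 10 ✓

x = 5


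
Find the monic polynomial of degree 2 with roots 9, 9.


A monic polynomial with roots 9, 9 is:
p(x) = (x - 9)(x - 9)
After multiplying by (x - 9): x - 9
After multiplying by (x - 9): x^2 - 18x + 81

x^2 - 18x + 81


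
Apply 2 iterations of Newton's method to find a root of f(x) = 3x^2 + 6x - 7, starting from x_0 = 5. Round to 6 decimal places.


Newton's method: x_(n+1) = x_n - f(x_n)/f'(x_n)
f(x) = 3x^2 + 6x - 7
f'(x) = 6x + 6

Iteration 1:
  f(5.000000) = 98.000000
  f'(5.000000) = 36.000000
  x_1 = 5.000000 - (98.000000)/(36.000000) = 2.277778

Iteration 2:
  f(2.277778) = 22.231481
  f'(2.277778) = 19.666667
  x_2 = 2.277778 - (22.231481)/(19.666667) = 1.147363

x_2 = 1.147363


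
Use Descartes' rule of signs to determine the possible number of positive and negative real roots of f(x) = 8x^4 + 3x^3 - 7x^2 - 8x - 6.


Descartes' rule of signs:

For positive roots, count sign changes in f(x) = 8x^4 + 3x^3 - 7x^2 - 8x - 6:
Signs of coefficients: +, +, -, -, -
Number of sign changes: 1
Possible positive real roots: 1

For negative roots, examine f(-x) = 8x^4 - 3x^3 - 7x^2 + 8x - 6:
Signs of coefficients: +, -, -, +, -
Number of sign changes: 3
Possible negative real roots: 3, 1

Positive roots: 1; Negative roots: 3 or 1


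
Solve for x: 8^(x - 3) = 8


Express both sides with the same base.
8 = 8^1
Since the bases match, equate exponents: x - 3 = 1
So x = 1 - (-3) = 4

x = 4


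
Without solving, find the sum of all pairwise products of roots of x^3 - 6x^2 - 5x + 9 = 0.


By Vieta's formulas for x^3 + bx^2 + cx + d = 0:
  r1 + r2 + r3 = -b/a = 6
  r1*r2 + r1*r3 + r2*r3 = c/a = -5
  r1*r2*r3 = -d/a = -9


Sum of pairwise products = -5


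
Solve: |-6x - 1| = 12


An absolute value equation |expr| = 12 gives two cases:
Case 1: -6x - 1 = 12
  -6x = 13, so x = -13/6
Case 2: -6x - 1 = -12
  -6x = -11, so x = 11/6

x = -13/6, x = 11/6


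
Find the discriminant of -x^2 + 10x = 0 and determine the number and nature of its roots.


For ax^2 + bx + c = 0, discriminant D = b^2 - 4ac
Here a = -1, b = 10, c = 0
D = (10)^2 - 4(-1)(0) = 100 - 0 = 100

D = 100 > 0 and is a perfect square (sqrt = 10)
The equation has 2 distinct real rational roots.

Discriminant = 100, 2 distinct real rational roots


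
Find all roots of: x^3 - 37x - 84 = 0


Let p(x) = x^3 - 37x - 84. By the rational root theorem (leading coefficient 1), any rational root is an integer divisor of 84: try ±1, ±2, ... in turn.
Test x = 1: value = -120 ≠ 0.
Test x = -1: value = -48 ≠ 0.
Test x = 2: value = -150 ≠ 0.
Test x = -2: value = -18 ≠ 0.
Test x = 3: value = -168 ≠ 0.
Test x = -3: value = 0 ✓, so (x + 3) is a factor.
Synthetic division by (x + 3): bring down 1; 1(-3) + 0 = -3; (-3)(-3) - 37 = -28; (-28)(-3) - 84 = 0 → quotient x^2 - 3x - 28, remainder 0.
Solve the quadratic x^2 - 3x - 28 = 0: discriminant = (-3)^2 - 4(1)(-28) = 9 + 112 = 121.
sqrt(121) = 11, so x = (3 ± 11)/2: x = 7 or x = -4.
Collecting all roots found:

x = -4, x = -3, x = 7


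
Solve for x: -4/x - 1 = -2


Subtract -1 from both sides: -4/x = -1
Multiply both sides by x: -4 = -1 * x
Divide by -1: x = 4

x = 4


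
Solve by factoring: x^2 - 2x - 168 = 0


We need two numbers that multiply to -168 and add to -2.
Those numbers are -14 and 12 (since (-14) * 12 = -168 and (-14) + 12 = -2).
So x^2 - 2x - 168 = (x - 14)(x + 12) = 0
Setting each factor to zero: x = 14 or x = -12

x = -12, x = 14


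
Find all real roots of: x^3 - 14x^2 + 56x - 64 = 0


Let p(x) = x^3 - 14x^2 + 56x - 64. By the rational root theorem (leading coefficient 1), any rational root is an integer divisor of 64: try ±1, ±2, ... in turn.
Test x = 1: value = -21 ≠ 0.
Test x = -1: value = -135 ≠ 0.
Test x = 2: value = 0 ✓, so (x - 2) is a factor.
Synthetic division by (x - 2): bring down 1; 1(2) - 14 = -12; (-12)(2) + 56 = 32; 32(2) - 64 = 0 → quotient x^2 - 12x + 32, remainder 0.
Solve the quadratic x^2 - 12x + 32 = 0: discriminant = (-12)^2 - 4(1)(32) = 144 - 128 = 16.
sqrt(16) = 4, so x = (12 ± 4)/2: x = 8 or x = 4.

x = 2, x = 4, x = 8


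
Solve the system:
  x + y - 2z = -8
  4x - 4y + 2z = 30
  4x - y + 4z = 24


Using Cramer's rule. Expand each determinant along the first row.
D  = 1*[(-4)*4 - 2*(-1)] - 1*[4*4 - 2*4] + (-2)*[4*(-1) - (-4)*4]
  = 1*(-14) - 1*(8) + (-2)*(12) = -46
Dx = (-8)*[(-4)*4 - 2*(-1)] - 1*[30*4 - 2*24] + (-2)*[30*(-1) - (-4)*24]
  = (-8)*(-14) - 1*(72) + (-2)*(66) = -92
Dy = 1*[30*4 - 2*24] - (-8)*[4*4 - 2*4] + (-2)*[4*24 - 30*4]
  = 1*(72) - (-8)*(8) + (-2)*(-24) = 184
Dz = 1*[(-4)*24 - 30*(-1)] - 1*[4*24 - 30*4] + (-8)*[4*(-1) - (-4)*4]
  = 1*(-66) - 1*(-24) + (-8)*(12) = -138
x = Dx/D = -92/-46 = 2, y = Dy/D = 184/-46 = -4, z = Dz/D = -138/-46 = 3
Check eq1: (1)(2) + (1)(-4) + (-2)(3) = -8 = -8 ✓
Check eq2: (4)(2) + (-4)(-4) + (2)(3) = 30 = 30 ✓
Check eq3: (4)(2) + (-1)(-4) + (4)(3) = 24 = 24 ✓

x = 2, y = -4, z = 3


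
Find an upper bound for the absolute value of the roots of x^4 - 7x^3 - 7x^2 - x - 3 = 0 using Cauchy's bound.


Cauchy's bound: all roots r satisfy |r| <= 1 + max(|a_i/a_n|) for i = 0,...,n-1
where a_n is the leading coefficient.

Coefficients: [1, -7, -7, -1, -3]
Leading coefficient a_n = 1
Ratios |a_i/a_n|: 7, 7, 1, 3
Maximum ratio: 7
Cauchy's bound: |r| <= 1 + 7 = 8

Upper bound = 8


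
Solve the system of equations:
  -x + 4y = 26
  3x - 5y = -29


Using Cramer's rule:
Determinant D = (-1)(-5) - (3)(4) = 5 - 12 = -7
Dx = (26)(-5) - (-29)(4) = -130 + 116 = -14
Dy = (-1)(-29) - (3)(26) = 29 - 78 = -49
x = Dx/D = -14/-7 = 2
y = Dy/D = -49/-7 = 7

x = 2, y = 7


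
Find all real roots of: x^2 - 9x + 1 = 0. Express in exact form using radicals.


Using the quadratic formula: x = (-b ± sqrt(b^2 - 4ac)) / (2a)
Here a = 1, b = -9, c = 1
Discriminant = b^2 - 4ac = (-9)^2 - 4(1)(1) = 81 - 4 = 77
Since discriminant = 77 > 0, there are two real roots.
x = (9 ± sqrt(77)) / 2
Numerically: x ≈ 8.8875 or x ≈ 0.1125

x = (9 + sqrt(77)) / 2 or x = (9 - sqrt(77)) / 2


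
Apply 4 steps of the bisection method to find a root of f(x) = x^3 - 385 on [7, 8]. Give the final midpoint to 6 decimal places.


f(x) = x^3 - 385
f(7) = -42 < 0
f(8) = 127 > 0

Step 1: midpoint = (7.000000 + 8.000000)/2 = 7.500000
  f(7.500000) = 36.875000
  f(mid) > 0, so root is in [7.000000, 7.500000]

Step 2: midpoint = (7.000000 + 7.500000)/2 = 7.250000
  f(7.250000) = -3.921875
  f(mid) < 0, so root is in [7.250000, 7.500000]

Step 3: midpoint = (7.250000 + 7.500000)/2 = 7.375000
  f(7.375000) = 16.130859
  f(mid) > 0, so root is in [7.250000, 7.375000]

Step 4: midpoint = (7.250000 + 7.375000)/2 = 7.312500
  f(7.312500) = 6.018799
  f(mid) > 0, so root is in [7.250000, 7.312500]

midpoint = 7.312500


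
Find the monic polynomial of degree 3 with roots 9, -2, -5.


A monic polynomial with roots 9, -2, -5 is:
p(x) = (x - 9)(x + 2)(x + 5)
After multiplying by (x - 9): x - 9
After multiplying by (x + 2): x^2 - 7x - 18
After multiplying by (x + 5): x^3 - 2x^2 - 53x - 90

x^3 - 2x^2 - 53x - 90


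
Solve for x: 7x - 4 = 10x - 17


Starting with: 7x - 4 = 10x - 17
Move all x terms to left: (7 - 10)x = -17 + 4
Simplify: -3x = -13
Divide both sides by -3: x = 13/3

x = 13/3


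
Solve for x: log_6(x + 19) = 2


Convert to exponential form: x + 19 = 6^2 = 36
x = 36 - 19 = 17
Check: log_6(17 + 19) = log_6(36) = log_6(36) = 2 ✓

x = 17


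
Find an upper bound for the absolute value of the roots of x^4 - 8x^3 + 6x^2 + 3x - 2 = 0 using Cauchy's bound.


Cauchy's bound: all roots r satisfy |r| <= 1 + max(|a_i/a_n|) for i = 0,...,n-1
where a_n is the leading coefficient.

Coefficients: [1, -8, 6, 3, -2]
Leading coefficient a_n = 1
Ratios |a_i/a_n|: 8, 6, 3, 2
Maximum ratio: 8
Cauchy's bound: |r| <= 1 + 8 = 9

Upper bound = 9


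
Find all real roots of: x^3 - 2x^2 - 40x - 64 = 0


Let p(x) = x^3 - 2x^2 - 40x - 64. By the rational root theorem (leading coefficient 1), any rational root is an integer divisor of 64: try ±1, ±2, ... in turn.
Test x = 1: value = -105 ≠ 0.
Test x = -1: value = -27 ≠ 0.
Test x = 2: value = -144 ≠ 0.
Test x = -2: value = 0 ✓, so (x + 2) is a factor.
Synthetic division by (x + 2): bring down 1; 1(-2) - 2 = -4; (-4)(-2) - 40 = -32; (-32)(-2) - 64 = 0 → quotient x^2 - 4x - 32, remainder 0.
Solve the quadratic x^2 - 4x - 32 = 0: discriminant = (-4)^2 - 4(1)(-32) = 16 + 128 = 144.
sqrt(144) = 12, so x = (4 ± 12)/2: x = 8 or x = -4.

x = -4, x = -2, x = 8


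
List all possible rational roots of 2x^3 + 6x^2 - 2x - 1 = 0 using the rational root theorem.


Rational root theorem: possible roots are ±p/q where:
  p divides the constant term (-1): p ∈ {1}
  q divides the leading coefficient (2): q ∈ {1, 2}

All possible rational roots: -1, -1/2, 1/2, 1

-1, -1/2, 1/2, 1


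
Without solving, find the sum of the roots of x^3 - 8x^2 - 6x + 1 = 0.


By Vieta's formulas for x^3 + bx^2 + cx + d = 0:
  r1 + r2 + r3 = -b/a = 8
  r1*r2 + r1*r3 + r2*r3 = c/a = -6
  r1*r2*r3 = -d/a = -1


Sum = 8


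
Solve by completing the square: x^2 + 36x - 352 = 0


Start: x^2 + 36x - 352 = 0
Move constant: x^2 + 36x = 352
Half of 36 is 18, squared is 324
Add 324 to both sides: x^2 + 36x + 324 = 676
(x + 18)^2 = 676
x + 18 = ±26
x = -18 + 26 = 8 or x = -18 - 26 = -44

x = -44, x = 8


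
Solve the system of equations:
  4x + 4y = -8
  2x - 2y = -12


Using Cramer's rule:
Determinant D = (4)(-2) - (2)(4) = -8 - 8 = -16
Dx = (-8)(-2) - (-12)(4) = 16 + 48 = 64
Dy = (4)(-12) - (2)(-8) = -48 + 16 = -32
x = Dx/D = 64/-16 = -4
y = Dy/D = -32/-16 = 2

x = -4, y = 2


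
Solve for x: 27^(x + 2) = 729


Express both sides with the same base.
729 = 27^2
Since the bases match, equate exponents: x + 2 = 2
So x = 2 - (2) = 0

x = 0


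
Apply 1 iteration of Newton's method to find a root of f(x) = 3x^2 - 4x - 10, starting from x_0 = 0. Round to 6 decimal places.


Newton's method: x_(n+1) = x_n - f(x_n)/f'(x_n)
f(x) = 3x^2 - 4x - 10
f'(x) = 6x - 4

Iteration 1:
  f(0.000000) = -10.000000
  f'(0.000000) = -4.000000
  x_1 = 0.000000 - (-10.000000)/(-4.000000) = -2.500000

x_1 = -2.500000


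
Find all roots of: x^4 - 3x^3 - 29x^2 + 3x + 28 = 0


Let p(x) = x^4 - 3x^3 - 29x^2 + 3x + 28. By the rational root theorem (leading coefficient 1), any rational root is an integer divisor of 28: try ±1, ±2, ... in turn.
Test x = 1: value = 0 ✓, so (x - 1) is a factor.
Synthetic division by (x - 1): bring down 1; 1(1) - 3 = -2; (-2)(1) - 29 = -31; (-31)(1) + 3 = -28; (-28)(1) + 28 = 0 → quotient x^3 - 2x^2 - 31x - 28, remainder 0.
Continue with the quotient x^3 - 2x^2 - 31x - 28 (candidates must divide 28; re-test x = 1 first in case it repeats).
Test x = 1: value = -60 ≠ 0.
Test x = -1: value = 0 ✓, so (x + 1) is a factor.
Synthetic division by (x + 1): bring down 1; 1(-1) - 2 = -3; (-3)(-1) - 31 = -28; (-28)(-1) - 28 = 0 → quotient x^2 - 3x - 28, remainder 0.
Solve the quadratic x^2 - 3x - 28 = 0: discriminant = (-3)^2 - 4(1)(-28) = 9 + 112 = 121.
sqrt(121) = 11, so x = (3 ± 11)/2: x = 7 or x = -4.
Collecting all roots found:

x = -4, x = -1, x = 1, x = 7


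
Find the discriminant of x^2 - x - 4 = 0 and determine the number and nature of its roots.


For ax^2 + bx + c = 0, discriminant D = b^2 - 4ac
Here a = 1, b = -1, c = -4
D = (-1)^2 - 4(1)(-4) = 1 + 16 = 17

D = 17 > 0 but not a perfect square
The equation has 2 distinct real irrational roots.

Discriminant = 17, 2 distinct real irrational roots


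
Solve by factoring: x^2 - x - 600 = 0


We need two numbers that multiply to -600 and add to -1.
Those numbers are 24 and -25 (since 24 * (-25) = -600 and 24 + (-25) = -1).
So x^2 - x - 600 = (x + 24)(x - 25) = 0
Setting each factor to zero: x = -24 or x = 25

x = -24, x = 25


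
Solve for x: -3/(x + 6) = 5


Multiply both sides by (x + 6): -3 = 5(x + 6)
Distribute: -3 = 5x + 30
5x = -3 - 30 = -33
x = -33/5

x = -33/5


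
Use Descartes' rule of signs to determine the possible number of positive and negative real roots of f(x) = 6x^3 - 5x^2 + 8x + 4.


Descartes' rule of signs:

For positive roots, count sign changes in f(x) = 6x^3 - 5x^2 + 8x + 4:
Signs of coefficients: +, -, +, +
Number of sign changes: 2
Possible positive real roots: 2, 0

For negative roots, examine f(-x) = -6x^3 - 5x^2 - 8x + 4:
Signs of coefficients: -, -, -, +
Number of sign changes: 1
Possible negative real roots: 1

Positive roots: 2 or 0; Negative roots: 1


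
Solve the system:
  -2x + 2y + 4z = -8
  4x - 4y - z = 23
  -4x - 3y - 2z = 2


Using Cramer's rule. Expand each determinant along the first row.
D  = (-2)*[(-4)*(-2) - (-1)*(-3)] - 2*[4*(-2) - (-1)*(-4)] + 4*[4*(-3) - (-4)*(-4)]
  = (-2)*(5) - 2*(-12) + 4*(-28) = -98
Dx = (-8)*[(-4)*(-2) - (-1)*(-3)] - 2*[23*(-2) - (-1)*2] + 4*[23*(-3) - (-4)*2]
  = (-8)*(5) - 2*(-44) + 4*(-61) = -196
Dy = (-2)*[23*(-2) - (-1)*2] - (-8)*[4*(-2) - (-1)*(-4)] + 4*[4*2 - 23*(-4)]
  = (-2)*(-44) - (-8)*(-12) + 4*(100) = 392
Dz = (-2)*[(-4)*2 - 23*(-3)] - 2*[4*2 - 23*(-4)] + (-8)*[4*(-3) - (-4)*(-4)]
  = (-2)*(61) - 2*(100) + (-8)*(-28) = -98
x = Dx/D = -196/-98 = 2, y = Dy/D = 392/-98 = -4, z = Dz/D = -98/-98 = 1
Check eq1: (-2)(2) + (2)(-4) + (4)(1) = -8 = -8 ✓
Check eq2: (4)(2) + (-4)(-4) + (-1)(1) = 23 = 23 ✓
Check eq3: (-4)(2) + (-3)(-4) + (-2)(1) = 2 = 2 ✓

x = 2, y = -4, z = 1


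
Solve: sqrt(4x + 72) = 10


Square both sides: 4x + 72 = 10^2 = 100
4x = 100 - 72 = 28
x = 7
Check: sqrt(4*7 + 72) = sqrt(100) = 10 ✓

x = 7


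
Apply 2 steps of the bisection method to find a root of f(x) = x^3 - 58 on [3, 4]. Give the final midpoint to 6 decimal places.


f(x) = x^3 - 58
f(3) = -31 < 0
f(4) = 6 > 0

Step 1: midpoint = (3.000000 + 4.000000)/2 = 3.500000
  f(3.500000) = -15.125000
  f(mid) < 0, so root is in [3.500000, 4.000000]

Step 2: midpoint = (3.500000 + 4.000000)/2 = 3.750000
  f(3.750000) = -5.265625
  f(mid) < 0, so root is in [3.750000, 4.000000]

midpoint = 3.750000


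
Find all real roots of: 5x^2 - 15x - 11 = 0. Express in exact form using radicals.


Using the quadratic formula: x = (-b ± sqrt(b^2 - 4ac)) / (2a)
Here a = 5, b = -15, c = -11
Discriminant = b^2 - 4ac = (-15)^2 - 4(5)(-11) = 225 + 220 = 445
Since discriminant = 445 > 0, there are two real roots.
x = (15 ± sqrt(445)) / 10
Numerically: x ≈ 3.6095 or x ≈ -0.6095

x = (15 + sqrt(445)) / 10 or x = (15 - sqrt(445)) / 10


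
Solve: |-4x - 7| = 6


An absolute value equation |expr| = 6 gives two cases:
Case 1: -4x - 7 = 6
  -4x = 13, so x = -13/4
Case 2: -4x - 7 = -6
  -4x = 1, so x = -1/4

x = -13/4, x = -1/4


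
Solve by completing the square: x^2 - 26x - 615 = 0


Start: x^2 - 26x - 615 = 0
Move constant: x^2 - 26x = 615
Half of -26 is -13, squared is 169
Add 169 to both sides: x^2 - 26x + 169 = 784
(x - 13)^2 = 784
x - 13 = ±28
x = 13 + 28 = 41 or x = 13 - 28 = -15

x = -15, x = 41


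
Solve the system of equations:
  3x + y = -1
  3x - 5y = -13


Using Cramer's rule:
Determinant D = (3)(-5) - (3)(1) = -15 - 3 = -18
Dx = (-1)(-5) - (-13)(1) = 5 + 13 = 18
Dy = (3)(-13) - (3)(-1) = -39 + 3 = -36
x = Dx/D = 18/-18 = -1
y = Dy/D = -36/-18 = 2

x = -1, y = 2


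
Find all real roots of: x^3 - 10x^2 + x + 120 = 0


Let p(x) = x^3 - 10x^2 + x + 120. By the rational root theorem (leading coefficient 1), any rational root is an integer divisor of 120: try ±1, ±2, ... in turn.
Test x = 1: value = 112 ≠ 0.
Test x = -1: value = 108 ≠ 0.
Test x = 2: value = 90 ≠ 0.
Test x = -2: value = 70 ≠ 0.
Test x = 3: value = 60 ≠ 0.
Test x = -3: value = 0 ✓, so (x + 3) is a factor.
Synthetic division by (x + 3): bring down 1; 1(-3) - 10 = -13; (-13)(-3) + 1 = 40; 40(-3) + 120 = 0 → quotient x^2 - 13x + 40, remainder 0.
Solve the quadratic x^2 - 13x + 40 = 0: discriminant = (-13)^2 - 4(1)(40) = 169 - 160 = 9.
sqrt(9) = 3, so x = (13 ± 3)/2: x = 8 or x = 5.

x = -3, x = 5, x = 8


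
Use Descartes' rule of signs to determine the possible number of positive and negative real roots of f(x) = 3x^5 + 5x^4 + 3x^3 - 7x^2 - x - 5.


Descartes' rule of signs:

For positive roots, count sign changes in f(x) = 3x^5 + 5x^4 + 3x^3 - 7x^2 - x - 5:
Signs of coefficients: +, +, +, -, -, -
Number of sign changes: 1
Possible positive real roots: 1

For negative roots, examine f(-x) = -3x^5 + 5x^4 - 3x^3 - 7x^2 + x - 5:
Signs of coefficients: -, +, -, -, +, -
Number of sign changes: 4
Possible negative real roots: 4, 2, 0

Positive roots: 1; Negative roots: 4 or 2 or 0


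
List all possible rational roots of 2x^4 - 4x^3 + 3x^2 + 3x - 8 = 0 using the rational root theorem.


Rational root theorem: possible roots are ±p/q where:
  p divides the constant term (-8): p ∈ {1, 2, 4, 8}
  q divides the leading coefficient (2): q ∈ {1, 2}

All possible rational roots: -8, -4, -2, -1, -1/2, 1/2, 1, 2, 4, 8

-8, -4, -2, -1, -1/2, 1/2, 1, 2, 4, 8


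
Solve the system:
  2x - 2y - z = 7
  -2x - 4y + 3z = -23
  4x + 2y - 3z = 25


Using Cramer's rule. Expand each determinant along the first row.
D  = 2*[(-4)*(-3) - 3*2] - (-2)*[(-2)*(-3) - 3*4] + (-1)*[(-2)*2 - (-4)*4]
  = 2*(6) - (-2)*(-6) + (-1)*(12) = -12
Dx = 7*[(-4)*(-3) - 3*2] - (-2)*[(-23)*(-3) - 3*25] + (-1)*[(-23)*2 - (-4)*25]
  = 7*(6) - (-2)*(-6) + (-1)*(54) = -24
Dy = 2*[(-23)*(-3) - 3*25] - 7*[(-2)*(-3) - 3*4] + (-1)*[(-2)*25 - (-23)*4]
  = 2*(-6) - 7*(-6) + (-1)*(42) = -12
Dz = 2*[(-4)*25 - (-23)*2] - (-2)*[(-2)*25 - (-23)*4] + 7*[(-2)*2 - (-4)*4]
  = 2*(-54) - (-2)*(42) + 7*(12) = 60
x = Dx/D = -24/-12 = 2, y = Dy/D = -12/-12 = 1, z = Dz/D = 60/-12 = -5
Check eq1: (2)(2) + (-2)(1) + (-1)(-5) = 7 = 7 ✓
Check eq2: (-2)(2) + (-4)(1) + (3)(-5) = -23 = -23 ✓
Check eq3: (4)(2) + (2)(1) + (-3)(-5) = 25 = 25 ✓

x = 2, y = 1, z = -5


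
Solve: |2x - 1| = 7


An absolute value equation |expr| = 7 gives two cases:
Case 1: 2x - 1 = 7
  2x = 8, so x = 4
Case 2: 2x - 1 = -7
  2x = -6, so x = -3

x = -3, x = 4


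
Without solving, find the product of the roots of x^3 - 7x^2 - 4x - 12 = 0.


By Vieta's formulas for x^3 + bx^2 + cx + d = 0:
  r1 + r2 + r3 = -b/a = 7
  r1*r2 + r1*r3 + r2*r3 = c/a = -4
  r1*r2*r3 = -d/a = 12


Product = 12


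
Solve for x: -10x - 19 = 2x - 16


Starting with: -10x - 19 = 2x - 16
Move all x terms to left: (-10 - 2)x = -16 + 19
Simplify: -12x = 3
Divide both sides by -12: x = -1/4

x = -1/4


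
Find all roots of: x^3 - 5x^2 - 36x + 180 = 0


Let p(x) = x^3 - 5x^2 - 36x + 180. By the rational root theorem (leading coefficient 1), any rational root is an integer divisor of 180: try ±1, ±2, ... in turn.
Test x = 1: value = 140 ≠ 0.
Test x = -1: value = 210 ≠ 0.
Test x = 2: value = 96 ≠ 0.
Test x = -2: value = 224 ≠ 0.
Test x = 3: value = 54 ≠ 0.
Test x = -3: value = 216 ≠ 0.
Test x = 4: value = 20 ≠ 0.
Test x = -4: value = 180 ≠ 0.
Test x = 5: value = 0 ✓, so (x - 5) is a factor.
Synthetic division by (x - 5): bring down 1; 1(5) - 5 = 0; 0(5) - 36 = -36; (-36)(5) + 180 = 0 → quotient x^2 - 36, remainder 0.
Solve the quadratic x^2 - 36 = 0: discriminant = 0^2 - 4(1)(-36) = 0 + 144 = 144.
sqrt(144) = 12, so x = (0 ± 12)/2: x = 6 or x = -6.
Collecting all roots found:

x = -6, x = 5, x = 6


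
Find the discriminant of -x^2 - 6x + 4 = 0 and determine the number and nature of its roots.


For ax^2 + bx + c = 0, discriminant D = b^2 - 4ac
Here a = -1, b = -6, c = 4
D = (-6)^2 - 4(-1)(4) = 36 + 16 = 52

D = 52 > 0 but not a perfect square
The equation has 2 distinct real irrational roots.

Discriminant = 52, 2 distinct real irrational roots


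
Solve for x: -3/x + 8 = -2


Subtract 8 from both sides: -3/x = -10
Multiply both sides by x: -3 = -10 * x
Divide by -10: x = 3/10

x = 3/10


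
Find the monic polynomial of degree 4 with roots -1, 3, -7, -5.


A monic polynomial with roots -1, 3, -7, -5 is:
p(x) = (x + 1)(x - 3)(x + 7)(x + 5)
After multiplying by (x + 1): x + 1
After multiplying by (x - 3): x^2 - 2x - 3
After multiplying by (x + 7): x^3 + 5x^2 - 17x - 21
After multiplying by (x + 5): x^4 + 10x^3 + 8x^2 - 106x - 105

x^4 + 10x^3 + 8x^2 - 106x - 105


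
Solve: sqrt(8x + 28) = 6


Square both sides: 8x + 28 = 6^2 = 36
8x = 36 - 28 = 8
x = 1
Check: sqrt(8*1 + 28) = sqrt(36) = 6 ✓

x = 1


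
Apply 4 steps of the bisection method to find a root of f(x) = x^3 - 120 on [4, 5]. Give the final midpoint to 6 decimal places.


f(x) = x^3 - 120
f(4) = -56 < 0
f(5) = 5 > 0

Step 1: midpoint = (4.000000 + 5.000000)/2 = 4.500000
  f(4.500000) = -28.875000
  f(mid) < 0, so root is in [4.500000, 5.000000]

Step 2: midpoint = (4.500000 + 5.000000)/2 = 4.750000
  f(4.750000) = -12.828125
  f(mid) < 0, so root is in [4.750000, 5.000000]

Step 3: midpoint = (4.750000 + 5.000000)/2 = 4.875000
  f(4.875000) = -4.142578
  f(mid) < 0, so root is in [4.875000, 5.000000]

Step 4: midpoint = (4.875000 + 5.000000)/2 = 4.937500
  f(4.937500) = 0.370850
  f(mid) > 0, so root is in [4.875000, 4.937500]

midpoint = 4.937500


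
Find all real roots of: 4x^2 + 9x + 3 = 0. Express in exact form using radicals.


Using the quadratic formula: x = (-b ± sqrt(b^2 - 4ac)) / (2a)
Here a = 4, b = 9, c = 3
Discriminant = b^2 - 4ac = 9^2 - 4(4)(3) = 81 - 48 = 33
Since discriminant = 33 > 0, there are two real roots.
x = (-9 ± sqrt(33)) / 8
Numerically: x ≈ -0.4069 or x ≈ -1.8431

x = (-9 + sqrt(33)) / 8 or x = (-9 - sqrt(33)) / 8


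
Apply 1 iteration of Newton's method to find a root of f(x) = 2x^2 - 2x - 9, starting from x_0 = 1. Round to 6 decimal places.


Newton's method: x_(n+1) = x_n - f(x_n)/f'(x_n)
f(x) = 2x^2 - 2x - 9
f'(x) = 4x - 2

Iteration 1:
  f(1.000000) = -9.000000
  f'(1.000000) = 2.000000
  x_1 = 1.000000 - (-9.000000)/(2.000000) = 5.500000

x_1 = 5.500000


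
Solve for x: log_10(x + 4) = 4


Convert to exponential form: x + 4 = 10^4 = 10000
x = 10000 - 4 = 9996
Check: log_10(9996 + 4) = log_10(10000) = log_10(10000) = 4 ✓

x = 9996


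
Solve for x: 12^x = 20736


Express both sides with the same base.
20736 = 12^4
Since the bases match: x = 4

x = 4


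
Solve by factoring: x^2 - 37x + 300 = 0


We need two numbers that multiply to 300 and add to -37.
Those numbers are -25 and -12 (since (-25) * (-12) = 300 and (-25) + (-12) = -37).
So x^2 - 37x + 300 = (x - 25)(x - 12) = 0
Setting each factor to zero: x = 25 or x = 12

x = 12, x = 25


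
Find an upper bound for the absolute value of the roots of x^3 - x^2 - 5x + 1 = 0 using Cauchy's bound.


Cauchy's bound: all roots r satisfy |r| <= 1 + max(|a_i/a_n|) for i = 0,...,n-1
where a_n is the leading coefficient.

Coefficients: [1, -1, -5, 1]
Leading coefficient a_n = 1
Ratios |a_i/a_n|: 1, 5, 1
Maximum ratio: 5
Cauchy's bound: |r| <= 1 + 5 = 6

Upper bound = 6


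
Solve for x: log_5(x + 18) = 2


Convert to exponential form: x + 18 = 5^2 = 25
x = 25 - 18 = 7
Check: log_5(7 + 18) = log_5(25) = log_5(25) = 2 ✓

x = 7


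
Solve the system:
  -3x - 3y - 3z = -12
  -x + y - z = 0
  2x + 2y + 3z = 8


Using Cramer's rule. Expand each determinant along the first row.
D  = (-3)*[1*3 - (-1)*2] - (-3)*[(-1)*3 - (-1)*2] + (-3)*[(-1)*2 - 1*2]
  = (-3)*(5) - (-3)*(-1) + (-3)*(-4) = -6
Dx = (-12)*[1*3 - (-1)*2] - (-3)*[0*3 - (-1)*8] + (-3)*[0*2 - 1*8]
  = (-12)*(5) - (-3)*(8) + (-3)*(-8) = -12
Dy = (-3)*[0*3 - (-1)*8] - (-12)*[(-1)*3 - (-1)*2] + (-3)*[(-1)*8 - 0*2]
  = (-3)*(8) - (-12)*(-1) + (-3)*(-8) = -12
Dz = (-3)*[1*8 - 0*2] - (-3)*[(-1)*8 - 0*2] + (-12)*[(-1)*2 - 1*2]
  = (-3)*(8) - (-3)*(-8) + (-12)*(-4) = 0
x = Dx/D = -12/-6 = 2, y = Dy/D = -12/-6 = 2, z = Dz/D = 0/-6 = 0
Check eq1: (-3)(2) + (-3)(2) + (-3)(0) = -12 = -12 ✓
Check eq2: (-1)(2) + (1)(2) + (-1)(0) = 0 = 0 ✓
Check eq3: (2)(2) + (2)(2) + (3)(0) = 8 = 8 ✓

x = 2, y = 2, z = 0
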